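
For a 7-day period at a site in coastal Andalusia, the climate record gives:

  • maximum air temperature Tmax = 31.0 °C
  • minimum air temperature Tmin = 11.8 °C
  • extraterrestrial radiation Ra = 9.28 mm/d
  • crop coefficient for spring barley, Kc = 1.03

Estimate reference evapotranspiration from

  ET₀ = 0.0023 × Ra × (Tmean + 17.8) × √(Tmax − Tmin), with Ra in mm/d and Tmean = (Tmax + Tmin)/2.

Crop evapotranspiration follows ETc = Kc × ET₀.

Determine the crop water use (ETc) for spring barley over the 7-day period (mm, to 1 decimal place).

Tmean = (31.0 + 11.8)/2 = 21.40 °C
ET₀ = 0.0023 × 9.28 × (21.40 + 17.8) × √19.2 = 0.0023 × 9.28 × 39.20 × 4.3818 = 3.6662 mm/d
ETc = Kc × ET₀ = 1.03 × 3.6662 = 3.7762 mm/d
Over 7 days: 3.7762 × 7 = 26.433 mm

26.4 mm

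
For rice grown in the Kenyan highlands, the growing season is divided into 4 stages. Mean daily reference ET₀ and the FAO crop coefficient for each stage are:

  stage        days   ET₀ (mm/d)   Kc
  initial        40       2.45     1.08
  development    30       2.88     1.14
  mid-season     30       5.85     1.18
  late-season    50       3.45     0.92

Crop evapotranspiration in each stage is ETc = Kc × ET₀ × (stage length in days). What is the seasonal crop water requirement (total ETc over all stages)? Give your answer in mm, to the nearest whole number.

initial: 1.08 × 2.45 × 40 = 105.84 mm
development: 1.14 × 2.88 × 30 = 98.50 mm
mid-season: 1.18 × 5.85 × 30 = 207.09 mm
late-season: 0.92 × 3.45 × 50 = 158.70 mm
Seasonal total = 570.13 mm

570 mm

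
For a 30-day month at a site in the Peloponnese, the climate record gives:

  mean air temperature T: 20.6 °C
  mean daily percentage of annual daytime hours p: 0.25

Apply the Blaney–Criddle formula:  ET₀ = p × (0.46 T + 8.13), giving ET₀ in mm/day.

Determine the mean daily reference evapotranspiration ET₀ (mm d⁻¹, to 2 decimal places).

ET₀ = 0.25 × (0.46 × 20.6 + 8.13) = 0.25 × 17.606 = 4.4015 mm/d

4.40 mm d⁻¹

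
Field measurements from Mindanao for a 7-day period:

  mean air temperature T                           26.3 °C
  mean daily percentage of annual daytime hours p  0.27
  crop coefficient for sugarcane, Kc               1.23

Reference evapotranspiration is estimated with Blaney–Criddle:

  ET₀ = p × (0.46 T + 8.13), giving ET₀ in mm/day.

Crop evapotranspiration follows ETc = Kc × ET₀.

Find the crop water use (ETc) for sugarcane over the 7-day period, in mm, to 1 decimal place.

ET₀ = 0.27 × (0.46 × 26.3 + 8.13) = 0.27 × 20.228 = 5.4616 mm/d
ETc = Kc × ET₀ = 1.23 × 5.4616 = 6.7178 mm/d
Over 7 days: 6.7178 × 7 = 47.025 mm

47.0 mm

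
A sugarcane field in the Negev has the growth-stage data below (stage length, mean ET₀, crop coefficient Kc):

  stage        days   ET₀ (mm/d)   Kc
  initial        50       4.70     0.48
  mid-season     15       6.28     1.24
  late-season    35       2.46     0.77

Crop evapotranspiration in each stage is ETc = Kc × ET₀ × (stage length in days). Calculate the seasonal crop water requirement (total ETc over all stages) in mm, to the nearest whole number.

initial: 0.48 × 4.70 × 50 = 112.80 mm
mid-season: 1.24 × 6.28 × 15 = 116.81 mm
late-season: 0.77 × 2.46 × 35 = 66.30 mm
Seasonal total = 295.91 mm

296 mm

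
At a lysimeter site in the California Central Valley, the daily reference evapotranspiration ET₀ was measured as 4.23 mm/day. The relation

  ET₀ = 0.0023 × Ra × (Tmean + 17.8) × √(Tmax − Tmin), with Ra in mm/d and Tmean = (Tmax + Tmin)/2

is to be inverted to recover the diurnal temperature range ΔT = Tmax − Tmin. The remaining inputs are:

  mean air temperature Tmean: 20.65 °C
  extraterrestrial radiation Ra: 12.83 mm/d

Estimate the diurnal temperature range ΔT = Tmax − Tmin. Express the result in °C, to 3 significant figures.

√ΔT = ET₀ / [0.0023 × Ra × (Tmean+17.8)] = 4.23 / (0.0023 × 12.83 × 38.45) = 3.7281
ΔT = 3.7281² = 13.899 °C

13.9 °C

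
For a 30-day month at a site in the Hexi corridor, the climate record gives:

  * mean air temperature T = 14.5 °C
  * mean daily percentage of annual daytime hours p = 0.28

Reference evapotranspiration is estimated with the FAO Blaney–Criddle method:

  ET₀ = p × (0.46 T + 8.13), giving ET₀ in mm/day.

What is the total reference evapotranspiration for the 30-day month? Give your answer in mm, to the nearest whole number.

124 mm

ET₀ = 0.28 × (0.46 × 14.5 + 8.13) = 0.28 × 14.800 = 4.1440 mm/d
Monthly total = 4.1440 × 30 = 124.320 mm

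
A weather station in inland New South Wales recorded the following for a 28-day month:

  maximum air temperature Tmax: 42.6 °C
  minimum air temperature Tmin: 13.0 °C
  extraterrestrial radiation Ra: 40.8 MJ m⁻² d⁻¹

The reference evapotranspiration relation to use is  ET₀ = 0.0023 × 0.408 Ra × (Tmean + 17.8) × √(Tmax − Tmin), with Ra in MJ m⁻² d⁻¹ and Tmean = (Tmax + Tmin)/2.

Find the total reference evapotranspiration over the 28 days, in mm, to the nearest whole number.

Tmean = (42.6 + 13.0)/2 = 27.80 °C
0.408 Ra = 0.408 × 40.8 = 16.6464 mm/d equivalent
ET₀ = 0.0023 × 16.6464 × (27.80 + 17.8) × √29.6 = 0.0023 × 16.6464 × 45.60 × 5.4406 = 9.4986 mm/d
Over 28 days: 9.4986 × 28 = 265.961 mm

266 mm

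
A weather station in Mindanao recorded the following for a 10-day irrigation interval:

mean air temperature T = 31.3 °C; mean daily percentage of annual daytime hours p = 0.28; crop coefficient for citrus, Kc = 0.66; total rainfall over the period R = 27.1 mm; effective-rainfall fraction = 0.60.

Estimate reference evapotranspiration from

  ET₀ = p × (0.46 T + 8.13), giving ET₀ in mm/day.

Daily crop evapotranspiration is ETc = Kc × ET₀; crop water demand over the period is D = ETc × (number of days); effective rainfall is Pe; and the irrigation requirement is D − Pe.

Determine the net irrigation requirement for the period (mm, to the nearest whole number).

25 mm

ET₀ = 0.28 × (0.46 × 31.3 + 8.13) = 0.28 × 22.528 = 6.3078 mm/d
ETc = Kc × ET₀ = 0.66 × 6.3078 = 4.1631 mm/d
Crop demand D = ETc × 10 d = 4.1631 × 10 = 41.631 mm
Pe = 0.60 × 27.1 = 16.260 mm
D − Pe = 41.631 − 16.260 = 25.371 mm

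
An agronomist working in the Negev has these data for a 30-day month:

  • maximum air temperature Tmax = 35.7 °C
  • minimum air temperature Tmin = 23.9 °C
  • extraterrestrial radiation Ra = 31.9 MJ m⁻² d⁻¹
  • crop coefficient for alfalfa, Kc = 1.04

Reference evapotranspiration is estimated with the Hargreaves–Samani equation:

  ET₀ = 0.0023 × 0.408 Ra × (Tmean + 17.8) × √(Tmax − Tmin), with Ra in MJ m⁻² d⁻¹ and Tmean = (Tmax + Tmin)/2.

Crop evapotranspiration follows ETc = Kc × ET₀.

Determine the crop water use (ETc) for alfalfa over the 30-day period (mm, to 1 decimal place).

152.7 mm

Tmean = (35.7 + 23.9)/2 = 29.80 °C
0.408 Ra = 0.408 × 31.9 = 13.0152 mm/d equivalent
ET₀ = 0.0023 × 13.0152 × (29.80 + 17.8) × √11.8 = 0.0023 × 13.0152 × 47.60 × 3.4351 = 4.8947 mm/d
ETc = Kc × ET₀ = 1.04 × 4.8947 = 5.0905 mm/d
Over 30 days: 5.0905 × 30 = 152.715 mm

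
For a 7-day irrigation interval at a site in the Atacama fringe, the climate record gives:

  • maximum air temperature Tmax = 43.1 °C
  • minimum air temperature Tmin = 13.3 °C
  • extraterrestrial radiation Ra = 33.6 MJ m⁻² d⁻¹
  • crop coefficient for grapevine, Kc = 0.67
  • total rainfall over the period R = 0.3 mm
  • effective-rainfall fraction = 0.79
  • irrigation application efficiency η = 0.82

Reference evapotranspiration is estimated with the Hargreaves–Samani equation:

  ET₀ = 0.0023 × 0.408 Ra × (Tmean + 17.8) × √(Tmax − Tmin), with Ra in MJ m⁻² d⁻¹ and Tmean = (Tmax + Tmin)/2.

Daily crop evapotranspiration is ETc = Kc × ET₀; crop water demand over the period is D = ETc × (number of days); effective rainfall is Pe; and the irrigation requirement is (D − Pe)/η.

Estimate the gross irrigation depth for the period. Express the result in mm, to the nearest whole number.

45 mm

Tmean = (43.1 + 13.3)/2 = 28.20 °C
0.408 Ra = 0.408 × 33.6 = 13.7088 mm/d equivalent
ET₀ = 0.0023 × 13.7088 × (28.20 + 17.8) × √29.8 = 0.0023 × 13.7088 × 46.00 × 5.4589 = 7.9175 mm/d
ETc = Kc × ET₀ = 0.67 × 7.9175 = 5.3047 mm/d
Crop demand D = ETc × 7 d = 5.3047 × 7 = 37.133 mm
Pe = 0.79 × 0.3 = 0.237 mm
D − Pe = 37.133 − 0.237 = 36.896 mm
Gross irrigation = 36.896 / 0.82 = 44.995 mm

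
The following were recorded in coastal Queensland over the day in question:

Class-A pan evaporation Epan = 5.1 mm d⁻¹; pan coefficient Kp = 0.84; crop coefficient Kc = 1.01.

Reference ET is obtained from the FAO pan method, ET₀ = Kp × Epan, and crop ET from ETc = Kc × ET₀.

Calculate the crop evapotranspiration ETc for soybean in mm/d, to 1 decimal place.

4.3 mm/d

ET₀ = 0.84 × 5.1 = 4.2840 mm/d
ETc = Kc × ET₀ = 1.01 × 4.2840 = 4.3268 mm/d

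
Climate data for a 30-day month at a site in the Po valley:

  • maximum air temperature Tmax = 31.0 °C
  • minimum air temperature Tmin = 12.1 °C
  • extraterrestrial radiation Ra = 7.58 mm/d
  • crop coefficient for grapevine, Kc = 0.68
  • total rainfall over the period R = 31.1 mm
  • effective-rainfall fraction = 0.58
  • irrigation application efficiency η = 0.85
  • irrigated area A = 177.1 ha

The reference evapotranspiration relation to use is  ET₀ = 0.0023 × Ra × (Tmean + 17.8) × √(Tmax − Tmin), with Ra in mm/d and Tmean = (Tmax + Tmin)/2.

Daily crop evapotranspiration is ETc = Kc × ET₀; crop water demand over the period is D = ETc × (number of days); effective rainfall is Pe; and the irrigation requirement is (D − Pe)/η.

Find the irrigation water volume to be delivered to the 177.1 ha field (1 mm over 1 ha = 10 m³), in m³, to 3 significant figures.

89200 m³

Tmean = (31.0 + 12.1)/2 = 21.55 °C
ET₀ = 0.0023 × 7.58 × (21.55 + 17.8) × √18.9 = 0.0023 × 7.58 × 39.35 × 4.3474 = 2.9824 mm/d
ETc = Kc × ET₀ = 0.68 × 2.9824 = 2.0280 mm/d
Crop demand D = ETc × 30 d = 2.0280 × 30 = 60.840 mm
Pe = 0.58 × 31.1 = 18.038 mm
D − Pe = 60.840 − 18.038 = 42.802 mm
Gross irrigation = 42.802 / 0.85 = 50.355 mm
Volume = 50.355 mm × 177.1 ha × 10 = 89178.7 m³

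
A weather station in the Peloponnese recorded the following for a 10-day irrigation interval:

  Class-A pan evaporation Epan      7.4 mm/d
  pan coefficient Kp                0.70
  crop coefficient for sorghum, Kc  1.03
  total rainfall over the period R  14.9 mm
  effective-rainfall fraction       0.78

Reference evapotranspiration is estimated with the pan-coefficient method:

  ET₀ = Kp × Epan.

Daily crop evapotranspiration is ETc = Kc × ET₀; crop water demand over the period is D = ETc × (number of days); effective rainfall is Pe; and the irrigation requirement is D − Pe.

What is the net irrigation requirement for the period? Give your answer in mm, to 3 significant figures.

ET₀ = 0.70 × 7.4 = 5.1800 mm/d
ETc = Kc × ET₀ = 1.03 × 5.1800 = 5.3354 mm/d
Crop demand D = ETc × 10 d = 5.3354 × 10 = 53.354 mm
Pe = 0.78 × 14.9 = 11.622 mm
D − Pe = 53.354 − 11.622 = 41.732 mm

41.7 mm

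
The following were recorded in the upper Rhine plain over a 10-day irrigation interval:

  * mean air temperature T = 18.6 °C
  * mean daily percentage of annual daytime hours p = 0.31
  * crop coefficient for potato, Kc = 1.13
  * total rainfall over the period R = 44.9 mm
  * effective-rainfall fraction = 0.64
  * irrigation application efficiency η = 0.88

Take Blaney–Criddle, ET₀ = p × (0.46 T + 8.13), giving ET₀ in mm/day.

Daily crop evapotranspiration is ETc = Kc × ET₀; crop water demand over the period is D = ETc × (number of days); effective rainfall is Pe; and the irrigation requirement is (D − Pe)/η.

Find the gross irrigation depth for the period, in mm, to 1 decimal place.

33.8 mm

ET₀ = 0.31 × (0.46 × 18.6 + 8.13) = 0.31 × 16.686 = 5.1727 mm/d
ETc = Kc × ET₀ = 1.13 × 5.1727 = 5.8452 mm/d
Crop demand D = ETc × 10 d = 5.8452 × 10 = 58.452 mm
Pe = 0.64 × 44.9 = 28.736 mm
D − Pe = 58.452 − 28.736 = 29.716 mm
Gross irrigation = 29.716 / 0.88 = 33.768 mm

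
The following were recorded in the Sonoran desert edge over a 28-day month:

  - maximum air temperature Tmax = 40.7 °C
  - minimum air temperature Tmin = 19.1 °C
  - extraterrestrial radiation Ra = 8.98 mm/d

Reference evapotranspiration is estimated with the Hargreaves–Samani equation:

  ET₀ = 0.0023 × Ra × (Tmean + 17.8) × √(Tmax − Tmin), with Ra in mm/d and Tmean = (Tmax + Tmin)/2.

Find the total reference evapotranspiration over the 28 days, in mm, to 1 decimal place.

128.2 mm

Tmean = (40.7 + 19.1)/2 = 29.90 °C
ET₀ = 0.0023 × 8.98 × (29.90 + 17.8) × √21.6 = 0.0023 × 8.98 × 47.70 × 4.6476 = 4.5788 mm/d
Over 28 days: 4.5788 × 28 = 128.206 mm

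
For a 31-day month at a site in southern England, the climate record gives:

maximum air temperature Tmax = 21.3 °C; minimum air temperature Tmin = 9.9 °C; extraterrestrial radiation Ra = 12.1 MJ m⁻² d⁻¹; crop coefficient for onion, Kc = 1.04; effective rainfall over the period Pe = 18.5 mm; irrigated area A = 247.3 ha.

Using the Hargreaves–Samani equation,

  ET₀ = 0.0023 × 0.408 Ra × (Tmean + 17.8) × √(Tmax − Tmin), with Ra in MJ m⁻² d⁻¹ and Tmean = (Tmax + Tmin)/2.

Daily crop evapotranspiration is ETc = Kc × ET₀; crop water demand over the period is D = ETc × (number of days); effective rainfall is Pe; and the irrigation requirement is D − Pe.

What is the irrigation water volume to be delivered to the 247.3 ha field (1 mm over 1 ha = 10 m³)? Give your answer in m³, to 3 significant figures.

Tmean = (21.3 + 9.9)/2 = 15.60 °C
0.408 Ra = 0.408 × 12.1 = 4.9368 mm/d equivalent
ET₀ = 0.0023 × 4.9368 × (15.60 + 17.8) × √11.4 = 0.0023 × 4.9368 × 33.40 × 3.3764 = 1.2805 mm/d
ETc = Kc × ET₀ = 1.04 × 1.2805 = 1.3317 mm/d
Crop demand D = ETc × 31 d = 1.3317 × 31 = 41.283 mm
D − Pe = 41.283 − 18.5 = 22.783 mm
Volume = 22.783 mm × 247.3 ha × 10 = 56342.4 m³

56300 m³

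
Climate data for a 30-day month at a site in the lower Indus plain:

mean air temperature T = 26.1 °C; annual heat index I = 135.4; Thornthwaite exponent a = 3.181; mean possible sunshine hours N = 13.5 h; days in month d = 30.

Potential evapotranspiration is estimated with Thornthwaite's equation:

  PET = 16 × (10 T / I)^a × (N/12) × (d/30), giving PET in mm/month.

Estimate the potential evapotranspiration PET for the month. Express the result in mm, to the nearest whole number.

10T/I = 10 × 26.1 / 135.4 = 1.9276
(10T/I)^a = 1.9276^3.181 = 8.0656
Uncorrected PET = 16 × 8.0656 = 129.050 mm
Correction = (N/12)(d/30) = (13.5/12)(30/30) = 1.1250
PET = 129.050 × 1.1250 = 145.181 mm/month

145 mm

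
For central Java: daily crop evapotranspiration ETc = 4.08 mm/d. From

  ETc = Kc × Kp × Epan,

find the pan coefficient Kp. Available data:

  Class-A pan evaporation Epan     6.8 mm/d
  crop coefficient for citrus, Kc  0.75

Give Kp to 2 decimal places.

0.80

ETc = Kc × Kp × Epan  ⇒  Kp = ETc / (Kc × Epan)
Kp = 4.08 / (0.75 × 6.8) = 4.08 / 5.100 = 0.8000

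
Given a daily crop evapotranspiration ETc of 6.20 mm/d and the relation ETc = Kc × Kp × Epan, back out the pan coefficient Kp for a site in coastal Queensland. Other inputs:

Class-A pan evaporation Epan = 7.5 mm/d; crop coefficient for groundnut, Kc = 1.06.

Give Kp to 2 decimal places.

ETc = Kc × Kp × Epan  ⇒  Kp = ETc / (Kc × Epan)
Kp = 6.20 / (1.06 × 7.5) = 6.20 / 7.950 = 0.7799

0.78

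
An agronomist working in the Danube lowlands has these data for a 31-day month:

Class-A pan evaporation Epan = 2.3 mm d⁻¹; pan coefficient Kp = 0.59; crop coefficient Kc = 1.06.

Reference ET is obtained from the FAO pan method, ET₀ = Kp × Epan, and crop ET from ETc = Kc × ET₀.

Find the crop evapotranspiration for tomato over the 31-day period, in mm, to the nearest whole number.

ET₀ = 0.59 × 2.3 = 1.3570 mm/d
ETc = Kc × ET₀ = 1.06 × 1.3570 = 1.4384 mm/d
Over 31 days: 1.4384 × 31 = 44.590 mm

45 mm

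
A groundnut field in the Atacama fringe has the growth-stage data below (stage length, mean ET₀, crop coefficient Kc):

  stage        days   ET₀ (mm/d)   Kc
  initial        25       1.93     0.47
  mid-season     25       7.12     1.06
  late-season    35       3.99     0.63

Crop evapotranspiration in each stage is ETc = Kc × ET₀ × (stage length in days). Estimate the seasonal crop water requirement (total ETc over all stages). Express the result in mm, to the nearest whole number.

initial: 0.47 × 1.93 × 25 = 22.68 mm
mid-season: 1.06 × 7.12 × 25 = 188.68 mm
late-season: 0.63 × 3.99 × 35 = 87.98 mm
Seasonal total = 299.34 mm

299 mm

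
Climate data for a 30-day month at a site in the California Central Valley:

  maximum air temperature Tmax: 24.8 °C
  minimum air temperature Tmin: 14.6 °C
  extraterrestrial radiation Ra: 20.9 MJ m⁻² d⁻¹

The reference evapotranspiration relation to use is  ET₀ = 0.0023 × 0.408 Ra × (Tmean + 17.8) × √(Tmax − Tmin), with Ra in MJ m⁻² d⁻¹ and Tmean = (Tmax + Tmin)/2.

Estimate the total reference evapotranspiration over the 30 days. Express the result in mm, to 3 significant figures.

Tmean = (24.8 + 14.6)/2 = 19.70 °C
0.408 Ra = 0.408 × 20.9 = 8.5272 mm/d equivalent
ET₀ = 0.0023 × 8.5272 × (19.70 + 17.8) × √10.2 = 0.0023 × 8.5272 × 37.50 × 3.1937 = 2.3489 mm/d
Over 30 days: 2.3489 × 30 = 70.467 mm

70.5 mm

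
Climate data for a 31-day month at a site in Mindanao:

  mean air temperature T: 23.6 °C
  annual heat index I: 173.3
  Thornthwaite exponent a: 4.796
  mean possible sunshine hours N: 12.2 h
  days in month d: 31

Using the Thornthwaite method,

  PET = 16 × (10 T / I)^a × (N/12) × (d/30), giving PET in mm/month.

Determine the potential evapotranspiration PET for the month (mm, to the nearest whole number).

10T/I = 10 × 23.6 / 173.3 = 1.3618
(10T/I)^a = 1.3618^4.796 = 4.3975
Uncorrected PET = 16 × 4.3975 = 70.360 mm
Correction = (N/12)(d/30) = (12.2/12)(31/30) = 1.0506
PET = 70.360 × 1.0506 = 73.920 mm/month

74 mm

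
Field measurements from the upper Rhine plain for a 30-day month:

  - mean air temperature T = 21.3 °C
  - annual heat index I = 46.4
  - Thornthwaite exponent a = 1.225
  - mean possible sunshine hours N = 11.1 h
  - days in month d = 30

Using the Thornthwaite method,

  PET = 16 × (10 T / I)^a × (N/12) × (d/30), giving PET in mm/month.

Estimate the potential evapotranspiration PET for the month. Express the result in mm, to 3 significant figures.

95.7 mm

10T/I = 10 × 21.3 / 46.4 = 4.5905
(10T/I)^a = 4.5905^1.225 = 6.4681
Uncorrected PET = 16 × 6.4681 = 103.490 mm
Correction = (N/12)(d/30) = (11.1/12)(30/30) = 0.9250
PET = 103.490 × 0.9250 = 95.728 mm/month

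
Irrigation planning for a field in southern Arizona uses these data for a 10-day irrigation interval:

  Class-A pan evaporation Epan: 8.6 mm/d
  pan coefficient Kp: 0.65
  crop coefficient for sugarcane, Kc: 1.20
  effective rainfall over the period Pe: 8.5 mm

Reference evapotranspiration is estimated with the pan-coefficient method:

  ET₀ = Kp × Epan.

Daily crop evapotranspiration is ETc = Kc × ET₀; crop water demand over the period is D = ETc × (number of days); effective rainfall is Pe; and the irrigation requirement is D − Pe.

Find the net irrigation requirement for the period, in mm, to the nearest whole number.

59 mm

ET₀ = 0.65 × 8.6 = 5.5900 mm/d
ETc = Kc × ET₀ = 1.20 × 5.5900 = 6.7080 mm/d
Crop demand D = ETc × 10 d = 6.7080 × 10 = 67.080 mm
D − Pe = 67.080 − 8.5 = 58.580 mm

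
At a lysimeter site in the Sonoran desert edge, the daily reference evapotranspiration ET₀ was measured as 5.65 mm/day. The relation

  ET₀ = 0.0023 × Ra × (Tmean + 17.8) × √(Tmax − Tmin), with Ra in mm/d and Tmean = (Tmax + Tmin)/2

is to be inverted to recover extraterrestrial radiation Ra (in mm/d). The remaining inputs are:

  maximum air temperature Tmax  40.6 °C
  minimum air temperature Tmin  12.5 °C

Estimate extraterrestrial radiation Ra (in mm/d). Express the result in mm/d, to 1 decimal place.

Tmean = 26.55 °C; √ΔT = 5.3009
Ra = ET₀ / [0.0023 × (Tmean+17.8) × √ΔT] = 5.65 / (0.0023 × 44.35 × 5.3009) = 10.449 mm/d

10.4 mm/d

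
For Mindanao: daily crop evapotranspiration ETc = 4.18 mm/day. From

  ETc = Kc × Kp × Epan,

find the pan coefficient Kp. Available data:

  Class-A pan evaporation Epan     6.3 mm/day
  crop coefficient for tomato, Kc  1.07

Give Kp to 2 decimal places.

ETc = Kc × Kp × Epan  ⇒  Kp = ETc / (Kc × Epan)
Kp = 4.18 / (1.07 × 6.3) = 4.18 / 6.741 = 0.6201

0.62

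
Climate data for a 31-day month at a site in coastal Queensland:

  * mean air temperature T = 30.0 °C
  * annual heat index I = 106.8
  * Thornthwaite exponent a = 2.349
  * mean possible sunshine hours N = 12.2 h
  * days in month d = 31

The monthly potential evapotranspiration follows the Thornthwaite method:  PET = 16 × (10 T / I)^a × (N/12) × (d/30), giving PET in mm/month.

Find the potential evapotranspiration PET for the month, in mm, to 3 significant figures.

190 mm

10T/I = 10 × 30.0 / 106.8 = 2.8090
(10T/I)^a = 2.8090^2.349 = 11.3148
Uncorrected PET = 16 × 11.3148 = 181.037 mm
Correction = (N/12)(d/30) = (12.2/12)(31/30) = 1.0506
PET = 181.037 × 1.0506 = 190.197 mm/month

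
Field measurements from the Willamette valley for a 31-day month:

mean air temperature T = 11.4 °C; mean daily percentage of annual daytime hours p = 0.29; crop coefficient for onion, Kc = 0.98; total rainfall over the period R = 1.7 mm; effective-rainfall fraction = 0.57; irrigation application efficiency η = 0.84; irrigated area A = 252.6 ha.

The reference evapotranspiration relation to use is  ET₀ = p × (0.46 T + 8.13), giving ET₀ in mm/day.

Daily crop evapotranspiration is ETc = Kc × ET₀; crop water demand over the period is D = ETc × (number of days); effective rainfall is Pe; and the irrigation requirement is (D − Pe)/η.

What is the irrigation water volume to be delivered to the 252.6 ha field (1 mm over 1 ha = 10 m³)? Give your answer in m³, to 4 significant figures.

351400 m³

ET₀ = 0.29 × (0.46 × 11.4 + 8.13) = 0.29 × 13.374 = 3.8785 mm/d
ETc = Kc × ET₀ = 0.98 × 3.8785 = 3.8009 mm/d
Crop demand D = ETc × 31 d = 3.8009 × 31 = 117.828 mm
Pe = 0.57 × 1.7 = 0.969 mm
D − Pe = 117.828 − 0.969 = 116.859 mm
Gross irrigation = 116.859 / 0.84 = 139.118 mm
Volume = 139.118 mm × 252.6 ha × 10 = 351412.1 m³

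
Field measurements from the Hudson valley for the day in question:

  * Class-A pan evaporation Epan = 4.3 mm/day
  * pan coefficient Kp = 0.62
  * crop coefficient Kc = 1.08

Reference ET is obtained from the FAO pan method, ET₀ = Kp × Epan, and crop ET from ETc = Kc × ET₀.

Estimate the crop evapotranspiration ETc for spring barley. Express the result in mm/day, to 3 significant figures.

2.88 mm/day

ET₀ = 0.62 × 4.3 = 2.6660 mm/d
ETc = Kc × ET₀ = 1.08 × 2.6660 = 2.8793 mm/d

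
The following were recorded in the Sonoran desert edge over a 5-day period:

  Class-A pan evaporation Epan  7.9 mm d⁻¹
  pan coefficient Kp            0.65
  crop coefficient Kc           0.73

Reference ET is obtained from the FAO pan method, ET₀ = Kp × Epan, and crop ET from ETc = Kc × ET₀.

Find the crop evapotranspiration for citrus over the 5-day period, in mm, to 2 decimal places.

ET₀ = 0.65 × 7.9 = 5.1350 mm/d
ETc = Kc × ET₀ = 0.73 × 5.1350 = 3.7486 mm/d
Over 5 days: 3.7486 × 5 = 18.743 mm

18.74 mm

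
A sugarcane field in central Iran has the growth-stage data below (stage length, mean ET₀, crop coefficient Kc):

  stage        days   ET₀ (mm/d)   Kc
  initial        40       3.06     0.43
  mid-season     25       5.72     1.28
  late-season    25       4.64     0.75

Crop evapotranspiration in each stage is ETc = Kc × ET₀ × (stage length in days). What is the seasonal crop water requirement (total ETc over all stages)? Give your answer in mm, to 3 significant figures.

323 mm

initial: 0.43 × 3.06 × 40 = 52.63 mm
mid-season: 1.28 × 5.72 × 25 = 183.04 mm
late-season: 0.75 × 4.64 × 25 = 87.00 mm
Seasonal total = 322.67 mm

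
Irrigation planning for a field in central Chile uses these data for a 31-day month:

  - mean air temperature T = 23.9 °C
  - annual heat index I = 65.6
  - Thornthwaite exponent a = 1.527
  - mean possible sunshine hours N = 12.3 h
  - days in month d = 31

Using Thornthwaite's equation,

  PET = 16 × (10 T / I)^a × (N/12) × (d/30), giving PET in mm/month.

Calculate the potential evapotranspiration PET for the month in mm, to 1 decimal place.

10T/I = 10 × 23.9 / 65.6 = 3.6433
(10T/I)^a = 3.6433^1.527 = 7.2012
Uncorrected PET = 16 × 7.2012 = 115.219 mm
Correction = (N/12)(d/30) = (12.3/12)(31/30) = 1.0592
PET = 115.219 × 1.0592 = 122.040 mm/month

122.0 mm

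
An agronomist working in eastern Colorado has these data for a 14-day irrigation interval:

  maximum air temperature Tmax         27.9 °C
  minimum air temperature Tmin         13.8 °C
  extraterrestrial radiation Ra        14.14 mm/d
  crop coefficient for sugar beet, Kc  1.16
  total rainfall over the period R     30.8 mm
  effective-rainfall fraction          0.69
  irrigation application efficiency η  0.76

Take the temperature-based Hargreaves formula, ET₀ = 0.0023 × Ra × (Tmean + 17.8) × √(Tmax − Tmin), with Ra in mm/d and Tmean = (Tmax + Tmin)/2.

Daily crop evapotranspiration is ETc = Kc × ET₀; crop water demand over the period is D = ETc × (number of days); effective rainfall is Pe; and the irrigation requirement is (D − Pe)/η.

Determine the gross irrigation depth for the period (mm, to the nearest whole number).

73 mm

Tmean = (27.9 + 13.8)/2 = 20.85 °C
ET₀ = 0.0023 × 14.14 × (20.85 + 17.8) × √14.1 = 0.0023 × 14.14 × 38.65 × 3.7550 = 4.7199 mm/d
ETc = Kc × ET₀ = 1.16 × 4.7199 = 5.4751 mm/d
Crop demand D = ETc × 14 d = 5.4751 × 14 = 76.651 mm
Pe = 0.69 × 30.8 = 21.252 mm
D − Pe = 76.651 − 21.252 = 55.399 mm
Gross irrigation = 55.399 / 0.76 = 72.893 mm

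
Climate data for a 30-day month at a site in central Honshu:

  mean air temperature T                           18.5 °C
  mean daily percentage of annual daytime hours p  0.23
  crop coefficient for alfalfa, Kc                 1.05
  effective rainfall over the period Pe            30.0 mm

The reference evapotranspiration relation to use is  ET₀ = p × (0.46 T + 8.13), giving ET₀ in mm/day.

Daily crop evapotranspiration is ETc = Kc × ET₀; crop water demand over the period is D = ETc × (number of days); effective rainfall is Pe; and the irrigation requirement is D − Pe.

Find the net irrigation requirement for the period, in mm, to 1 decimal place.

90.6 mm

ET₀ = 0.23 × (0.46 × 18.5 + 8.13) = 0.23 × 16.640 = 3.8272 mm/d
ETc = Kc × ET₀ = 1.05 × 3.8272 = 4.0186 mm/d
Crop demand D = ETc × 30 d = 4.0186 × 30 = 120.558 mm
D − Pe = 120.558 − 30.0 = 90.558 mm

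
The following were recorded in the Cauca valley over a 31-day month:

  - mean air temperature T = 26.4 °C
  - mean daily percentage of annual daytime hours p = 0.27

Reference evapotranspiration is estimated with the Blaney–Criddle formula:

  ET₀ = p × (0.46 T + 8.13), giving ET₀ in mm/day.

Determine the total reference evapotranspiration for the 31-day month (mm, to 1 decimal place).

169.7 mm

ET₀ = 0.27 × (0.46 × 26.4 + 8.13) = 0.27 × 20.274 = 5.4740 mm/d
Monthly total = 5.4740 × 31 = 169.694 mm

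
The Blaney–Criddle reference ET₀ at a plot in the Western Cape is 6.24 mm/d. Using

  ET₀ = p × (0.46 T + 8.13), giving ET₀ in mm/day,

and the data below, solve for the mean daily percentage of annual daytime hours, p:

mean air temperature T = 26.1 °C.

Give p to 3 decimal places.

0.310

p = ET₀ / (0.46 T + 8.13) = 6.24 / (0.46 × 26.1 + 8.13) = 6.24 / 20.136 = 0.3099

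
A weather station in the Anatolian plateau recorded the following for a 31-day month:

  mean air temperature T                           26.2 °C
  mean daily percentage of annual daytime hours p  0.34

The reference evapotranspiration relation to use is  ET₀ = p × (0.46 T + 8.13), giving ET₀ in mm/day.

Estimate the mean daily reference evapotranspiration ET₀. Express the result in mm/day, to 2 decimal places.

6.86 mm/day

ET₀ = 0.34 × (0.46 × 26.2 + 8.13) = 0.34 × 20.182 = 6.8619 mm/d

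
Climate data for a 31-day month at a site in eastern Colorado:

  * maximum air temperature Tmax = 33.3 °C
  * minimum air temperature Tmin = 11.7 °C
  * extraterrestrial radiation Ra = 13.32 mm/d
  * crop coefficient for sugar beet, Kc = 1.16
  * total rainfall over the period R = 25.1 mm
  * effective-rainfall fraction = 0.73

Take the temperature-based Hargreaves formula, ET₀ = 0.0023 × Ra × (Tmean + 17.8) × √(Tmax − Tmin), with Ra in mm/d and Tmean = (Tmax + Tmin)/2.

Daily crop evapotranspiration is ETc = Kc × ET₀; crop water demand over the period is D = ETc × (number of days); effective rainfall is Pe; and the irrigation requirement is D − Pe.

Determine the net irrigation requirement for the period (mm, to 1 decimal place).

188.0 mm

Tmean = (33.3 + 11.7)/2 = 22.50 °C
ET₀ = 0.0023 × 13.32 × (22.50 + 17.8) × √21.6 = 0.0023 × 13.32 × 40.30 × 4.6476 = 5.7381 mm/d
ETc = Kc × ET₀ = 1.16 × 5.7381 = 6.6562 mm/d
Crop demand D = ETc × 31 d = 6.6562 × 31 = 206.342 mm
Pe = 0.73 × 25.1 = 18.323 mm
D − Pe = 206.342 − 18.323 = 188.019 mm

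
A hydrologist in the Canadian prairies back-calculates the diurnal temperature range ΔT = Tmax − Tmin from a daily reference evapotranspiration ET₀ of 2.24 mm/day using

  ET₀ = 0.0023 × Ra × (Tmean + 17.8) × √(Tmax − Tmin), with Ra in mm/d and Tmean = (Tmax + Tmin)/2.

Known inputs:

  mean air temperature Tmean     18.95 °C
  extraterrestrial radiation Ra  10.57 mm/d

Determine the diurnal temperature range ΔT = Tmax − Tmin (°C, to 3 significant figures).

6.29 °C

√ΔT = ET₀ / [0.0023 × Ra × (Tmean+17.8)] = 2.24 / (0.0023 × 10.57 × 36.75) = 2.5072
ΔT = 2.5072² = 6.286 °C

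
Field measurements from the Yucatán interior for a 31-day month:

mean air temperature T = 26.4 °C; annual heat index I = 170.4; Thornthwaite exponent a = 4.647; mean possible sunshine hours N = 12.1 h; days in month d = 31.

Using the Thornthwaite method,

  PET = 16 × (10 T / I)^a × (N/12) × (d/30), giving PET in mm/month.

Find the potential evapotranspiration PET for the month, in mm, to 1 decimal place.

10T/I = 10 × 26.4 / 170.4 = 1.5493
(10T/I)^a = 1.5493^4.647 = 7.6482
Uncorrected PET = 16 × 7.6482 = 122.371 mm
Correction = (N/12)(d/30) = (12.1/12)(31/30) = 1.0419
PET = 122.371 × 1.0419 = 127.498 mm/month

127.5 mm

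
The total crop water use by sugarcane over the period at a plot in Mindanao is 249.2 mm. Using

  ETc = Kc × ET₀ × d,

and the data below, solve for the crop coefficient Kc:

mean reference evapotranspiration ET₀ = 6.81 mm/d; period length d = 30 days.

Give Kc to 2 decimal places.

1.22

ETc = Kc × ET₀ × d  ⇒  Kc = ETc / (ET₀ × d)
Kc = 249.2 / (6.81 × 30) = 249.2 / 204.30 = 1.2198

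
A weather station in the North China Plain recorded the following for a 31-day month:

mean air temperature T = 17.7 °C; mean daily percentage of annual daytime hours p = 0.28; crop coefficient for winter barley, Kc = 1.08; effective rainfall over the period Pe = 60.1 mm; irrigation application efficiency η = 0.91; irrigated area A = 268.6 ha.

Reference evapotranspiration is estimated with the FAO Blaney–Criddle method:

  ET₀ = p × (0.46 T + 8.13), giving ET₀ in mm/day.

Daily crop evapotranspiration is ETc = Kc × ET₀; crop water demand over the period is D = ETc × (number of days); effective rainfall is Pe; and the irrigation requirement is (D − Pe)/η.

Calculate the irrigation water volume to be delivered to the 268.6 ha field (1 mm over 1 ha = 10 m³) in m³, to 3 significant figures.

273000 m³

ET₀ = 0.28 × (0.46 × 17.7 + 8.13) = 0.28 × 16.272 = 4.5562 mm/d
ETc = Kc × ET₀ = 1.08 × 4.5562 = 4.9207 mm/d
Crop demand D = ETc × 31 d = 4.9207 × 31 = 152.542 mm
D − Pe = 152.542 − 60.1 = 92.442 mm
Gross irrigation = 92.442 / 0.91 = 101.585 mm
Volume = 101.585 mm × 268.6 ha × 10 = 272857.3 m³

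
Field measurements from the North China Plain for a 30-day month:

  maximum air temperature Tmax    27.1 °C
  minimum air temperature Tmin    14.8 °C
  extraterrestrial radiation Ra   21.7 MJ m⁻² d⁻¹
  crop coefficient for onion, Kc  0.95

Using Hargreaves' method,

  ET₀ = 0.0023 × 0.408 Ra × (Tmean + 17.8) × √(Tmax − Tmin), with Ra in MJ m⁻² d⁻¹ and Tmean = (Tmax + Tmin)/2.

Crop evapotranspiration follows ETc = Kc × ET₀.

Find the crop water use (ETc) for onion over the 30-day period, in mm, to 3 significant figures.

Tmean = (27.1 + 14.8)/2 = 20.95 °C
0.408 Ra = 0.408 × 21.7 = 8.8536 mm/d equivalent
ET₀ = 0.0023 × 8.8536 × (20.95 + 17.8) × √12.3 = 0.0023 × 8.8536 × 38.75 × 3.5071 = 2.7674 mm/d
ETc = Kc × ET₀ = 0.95 × 2.7674 = 2.6290 mm/d
Over 30 days: 2.6290 × 30 = 78.870 mm

78.9 mm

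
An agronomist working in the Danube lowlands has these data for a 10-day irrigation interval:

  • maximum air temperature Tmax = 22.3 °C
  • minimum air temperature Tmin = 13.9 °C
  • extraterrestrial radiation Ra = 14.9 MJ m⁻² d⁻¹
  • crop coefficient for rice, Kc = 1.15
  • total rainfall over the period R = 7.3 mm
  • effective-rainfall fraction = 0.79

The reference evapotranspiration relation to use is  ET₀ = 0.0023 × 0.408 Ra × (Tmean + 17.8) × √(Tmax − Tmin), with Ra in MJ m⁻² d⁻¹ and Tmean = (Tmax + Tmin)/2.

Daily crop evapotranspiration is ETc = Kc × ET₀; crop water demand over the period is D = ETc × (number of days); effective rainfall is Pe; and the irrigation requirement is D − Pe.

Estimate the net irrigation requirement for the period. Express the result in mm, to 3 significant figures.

11.0 mm

Tmean = (22.3 + 13.9)/2 = 18.10 °C
0.408 Ra = 0.408 × 14.9 = 6.0792 mm/d equivalent
ET₀ = 0.0023 × 6.0792 × (18.10 + 17.8) × √8.4 = 0.0023 × 6.0792 × 35.90 × 2.8983 = 1.4548 mm/d
ETc = Kc × ET₀ = 1.15 × 1.4548 = 1.6730 mm/d
Crop demand D = ETc × 10 d = 1.6730 × 10 = 16.730 mm
Pe = 0.79 × 7.3 = 5.767 mm
D − Pe = 16.730 − 5.767 = 10.963 mm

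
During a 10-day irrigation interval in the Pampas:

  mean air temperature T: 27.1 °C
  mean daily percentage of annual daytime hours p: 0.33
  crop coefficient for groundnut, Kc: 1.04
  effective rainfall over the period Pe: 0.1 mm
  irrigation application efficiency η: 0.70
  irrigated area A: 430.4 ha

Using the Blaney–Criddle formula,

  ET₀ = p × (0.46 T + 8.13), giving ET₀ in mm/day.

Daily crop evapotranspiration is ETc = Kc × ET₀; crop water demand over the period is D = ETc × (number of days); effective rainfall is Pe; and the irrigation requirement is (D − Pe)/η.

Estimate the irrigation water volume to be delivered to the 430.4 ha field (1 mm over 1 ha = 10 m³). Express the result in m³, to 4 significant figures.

ET₀ = 0.33 × (0.46 × 27.1 + 8.13) = 0.33 × 20.596 = 6.7967 mm/d
ETc = Kc × ET₀ = 1.04 × 6.7967 = 7.0686 mm/d
Crop demand D = ETc × 10 d = 7.0686 × 10 = 70.686 mm
D − Pe = 70.686 − 0.1 = 70.586 mm
Gross irrigation = 70.586 / 0.70 = 100.837 mm
Volume = 100.837 mm × 430.4 ha × 10 = 434002.4 m³

434000 m³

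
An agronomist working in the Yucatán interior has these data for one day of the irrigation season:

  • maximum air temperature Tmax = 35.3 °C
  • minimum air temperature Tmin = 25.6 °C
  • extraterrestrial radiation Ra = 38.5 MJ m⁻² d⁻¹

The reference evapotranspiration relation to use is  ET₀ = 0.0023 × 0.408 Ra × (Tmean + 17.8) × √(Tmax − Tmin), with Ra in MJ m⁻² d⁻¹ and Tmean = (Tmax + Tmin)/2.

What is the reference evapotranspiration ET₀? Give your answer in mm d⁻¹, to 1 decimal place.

Tmean = (35.3 + 25.6)/2 = 30.45 °C
0.408 Ra = 0.408 × 38.5 = 15.7080 mm/d equivalent
ET₀ = 0.0023 × 15.7080 × (30.45 + 17.8) × √9.7 = 0.0023 × 15.7080 × 48.25 × 3.1145 = 5.4292 mm/d

5.4 mm d⁻¹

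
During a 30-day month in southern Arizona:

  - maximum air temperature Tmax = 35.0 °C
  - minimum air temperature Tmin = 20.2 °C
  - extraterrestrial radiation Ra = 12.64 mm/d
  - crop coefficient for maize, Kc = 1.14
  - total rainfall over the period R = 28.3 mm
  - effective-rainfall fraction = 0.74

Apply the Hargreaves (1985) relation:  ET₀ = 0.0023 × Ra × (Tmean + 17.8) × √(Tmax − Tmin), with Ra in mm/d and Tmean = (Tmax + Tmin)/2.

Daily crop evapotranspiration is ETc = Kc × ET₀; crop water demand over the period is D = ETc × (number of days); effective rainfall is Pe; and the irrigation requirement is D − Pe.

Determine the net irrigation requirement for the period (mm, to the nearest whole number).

Tmean = (35.0 + 20.2)/2 = 27.60 °C
ET₀ = 0.0023 × 12.64 × (27.60 + 17.8) × √14.8 = 0.0023 × 12.64 × 45.40 × 3.8471 = 5.0777 mm/d
ETc = Kc × ET₀ = 1.14 × 5.0777 = 5.7886 mm/d
Crop demand D = ETc × 30 d = 5.7886 × 30 = 173.658 mm
Pe = 0.74 × 28.3 = 20.942 mm
D − Pe = 173.658 − 20.942 = 152.716 mm

153 mm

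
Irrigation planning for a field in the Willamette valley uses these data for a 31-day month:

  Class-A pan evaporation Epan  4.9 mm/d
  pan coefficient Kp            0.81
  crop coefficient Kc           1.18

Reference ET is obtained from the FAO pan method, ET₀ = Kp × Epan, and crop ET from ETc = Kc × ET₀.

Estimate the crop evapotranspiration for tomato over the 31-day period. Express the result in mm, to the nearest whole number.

145 mm

ET₀ = 0.81 × 4.9 = 3.9690 mm/d
ETc = Kc × ET₀ = 1.18 × 3.9690 = 4.6834 mm/d
Over 31 days: 4.6834 × 31 = 145.185 mm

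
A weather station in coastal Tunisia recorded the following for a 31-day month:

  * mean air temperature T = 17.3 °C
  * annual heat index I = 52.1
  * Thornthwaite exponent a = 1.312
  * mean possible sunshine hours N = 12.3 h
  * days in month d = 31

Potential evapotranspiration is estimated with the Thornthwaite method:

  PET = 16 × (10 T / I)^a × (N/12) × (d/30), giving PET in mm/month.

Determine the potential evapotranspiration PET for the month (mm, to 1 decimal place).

81.8 mm

10T/I = 10 × 17.3 / 52.1 = 3.3205
(10T/I)^a = 3.3205^1.312 = 4.8286
Uncorrected PET = 16 × 4.8286 = 77.258 mm
Correction = (N/12)(d/30) = (12.3/12)(31/30) = 1.0592
PET = 77.258 × 1.0592 = 81.832 mm/month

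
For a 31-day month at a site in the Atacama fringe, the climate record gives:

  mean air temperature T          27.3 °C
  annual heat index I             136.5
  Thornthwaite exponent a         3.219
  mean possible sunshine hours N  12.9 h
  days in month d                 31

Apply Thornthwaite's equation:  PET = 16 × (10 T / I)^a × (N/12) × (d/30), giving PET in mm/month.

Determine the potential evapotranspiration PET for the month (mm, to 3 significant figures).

165 mm

10T/I = 10 × 27.3 / 136.5 = 2.0000
(10T/I)^a = 2.0000^3.219 = 9.3114
Uncorrected PET = 16 × 9.3114 = 148.982 mm
Correction = (N/12)(d/30) = (12.9/12)(31/30) = 1.1108
PET = 148.982 × 1.1108 = 165.489 mm/month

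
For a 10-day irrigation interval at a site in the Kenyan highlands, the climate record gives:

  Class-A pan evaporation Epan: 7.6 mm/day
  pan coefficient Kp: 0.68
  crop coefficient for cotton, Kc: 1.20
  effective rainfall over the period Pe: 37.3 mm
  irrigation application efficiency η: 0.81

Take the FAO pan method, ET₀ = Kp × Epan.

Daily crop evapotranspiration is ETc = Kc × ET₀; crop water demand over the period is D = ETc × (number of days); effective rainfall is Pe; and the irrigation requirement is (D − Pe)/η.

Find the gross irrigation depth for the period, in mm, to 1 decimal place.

30.5 mm

ET₀ = 0.68 × 7.6 = 5.1680 mm/d
ETc = Kc × ET₀ = 1.20 × 5.1680 = 6.2016 mm/d
Crop demand D = ETc × 10 d = 6.2016 × 10 = 62.016 mm
D − Pe = 62.016 − 37.3 = 24.716 mm
Gross irrigation = 24.716 / 0.81 = 30.514 mm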